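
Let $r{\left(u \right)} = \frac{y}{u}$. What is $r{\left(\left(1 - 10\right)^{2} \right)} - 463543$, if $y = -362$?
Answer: $- \frac{37547345}{81} \approx -4.6355 \cdot 10^{5}$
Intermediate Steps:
$r{\left(u \right)} = - \frac{362}{u}$
$r{\left(\left(1 - 10\right)^{2} \right)} - 463543 = - \frac{362}{\left(1 - 10\right)^{2}} - 463543 = - \frac{362}{\left(-9\right)^{2}} - 463543 = - \frac{362}{81} - 463543 = - \frac{37547345}{81}$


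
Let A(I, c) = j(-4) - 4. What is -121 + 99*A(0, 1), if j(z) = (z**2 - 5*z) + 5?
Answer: 3542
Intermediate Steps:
j(z) = 5 + z**2 - 5*z
A(I, c) = 37 (A(I, c) = (5 + (-4)**2 - 5*(-4)) - 4 = (5 + 16 + 20) - 4 = 41 - 4 = 37)
-121 + 99*A(0, 1) = -121 + 99*37 = -121 + 3663 = 3542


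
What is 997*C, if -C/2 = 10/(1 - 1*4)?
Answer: 19940/3 ≈ 6646.7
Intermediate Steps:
C = 20/3 (C = -20/(1 - 1*4) = -20/(1 - 4) = -20/(-3) = -20*(-1)/3 = -2*(-10/3) = 20/3 ≈ 6.6667)
997*C = 997*(20/3) = 19940/3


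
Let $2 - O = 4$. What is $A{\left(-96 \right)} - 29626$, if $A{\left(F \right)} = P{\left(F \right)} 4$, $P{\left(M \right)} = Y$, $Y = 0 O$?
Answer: $-29626$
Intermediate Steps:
$O = -2$ ($O = 2 - 4 = -2$)
$Y = 0$ ($Y = 0 \left(-2\right) = 0$)
$P{\left(M \right)} = 0$
$A{\left(F \right)} = 0$ ($A{\left(F \right)} = 0 \cdot 4 = 0$)
$A{\left(-96 \right)} - 29626 = 0 - 29626 = -29626$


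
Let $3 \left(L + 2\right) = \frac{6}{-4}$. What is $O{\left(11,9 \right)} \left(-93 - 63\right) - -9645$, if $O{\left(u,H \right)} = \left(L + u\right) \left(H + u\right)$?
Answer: $-16875$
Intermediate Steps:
$L = - \frac{5}{2}$ ($L = -2 + \frac{6 \frac{1}{-4}}{3} = -2 + \frac{6 \left(- \frac{1}{4}\right)}{3} = -2 + \frac{1}{3} \left(- \frac{3}{2}\right) = -2 - \frac{1}{2} = - \frac{5}{2} \approx -2.5$)
$O{\left(u,H \right)} = \left(- \frac{5}{2} + u\right) \left(H + u\right)$
$O{\left(11,9 \right)} \left(-93 - 63\right) - -9645 = \left(11^{2} - \frac{45}{2} - \frac{55}{2} + 9 \cdot 11\right) \left(-93 - 63\right) - -9645 = \left(121 - \frac{45}{2} - \frac{55}{2} + 99\right) \left(-156\right) + 9645 = 170 \left(-156\right) + 9645 = -26520 + 9645 = -16875$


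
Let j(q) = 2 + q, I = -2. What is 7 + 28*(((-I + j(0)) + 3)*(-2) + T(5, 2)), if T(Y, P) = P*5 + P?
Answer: -49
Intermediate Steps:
T(Y, P) = 6*P (T(Y, P) = 5*P + P = 6*P)
7 + 28*(((-I + j(0)) + 3)*(-2) + T(5, 2)) = 7 + 28*(((-1*(-2) + (2 + 0)) + 3)*(-2) + 6*2) = 7 + 28*(((2 + 2) + 3)*(-2) + 12) = 7 + 28*((4 + 3)*(-2) + 12) = 7 + 28*(7*(-2) + 12) = 7 + 28*(-14 + 12) = 7 + 28*(-2) = 7 - 56 = -49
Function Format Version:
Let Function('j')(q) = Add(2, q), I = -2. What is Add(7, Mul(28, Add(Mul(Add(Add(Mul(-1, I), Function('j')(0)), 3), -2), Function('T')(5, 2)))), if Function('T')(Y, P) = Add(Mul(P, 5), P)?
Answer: -49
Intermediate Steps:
Function('T')(Y, P) = Mul(6, P) (Function('T')(Y, P) = Add(Mul(5, P), P) = Mul(6, P))
Add(7, Mul(28, Add(Mul(Add(Add(Mul(-1, I), Function('j')(0)), 3), -2), Function('T')(5, 2)))) = Add(7, Mul(28, Add(Mul(Add(Add(Mul(-1, -2), Add(2, 0)), 3), -2), Mul(6, 2)))) = Add(7, Mul(28, Add(Mul(Add(Add(2, 2), 3), -2), 12))) = Add(7, Mul(28, Add(Mul(Add(4, 3), -2), 12))) = Add(7, Mul(28, Add(Mul(7, -2), 12))) = Add(7, Mul(28, Add(-14, 12))) = Add(7, Mul(28, -2)) = Add(7, -56) = -49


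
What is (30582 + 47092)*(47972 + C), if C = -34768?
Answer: 1025607496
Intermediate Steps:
(30582 + 47092)*(47972 + C) = (30582 + 47092)*(47972 - 34768) = 77674*13204 = 1025607496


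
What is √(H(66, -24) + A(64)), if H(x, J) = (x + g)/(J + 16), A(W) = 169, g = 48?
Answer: √619/2 ≈ 12.440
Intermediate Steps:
H(x, J) = (48 + x)/(16 + J) (H(x, J) = (x + 48)/(J + 16) = (48 + x)/(16 + J))
√(H(66, -24) + A(64)) = √((48 + 66)/(16 - 24) + 169) = √(114/(-8) + 169) = √(-⅛*114 + 169) = √(-57/4 + 169) = √(619/4) = √619/2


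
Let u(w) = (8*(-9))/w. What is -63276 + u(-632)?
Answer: -4998795/79 ≈ -63276.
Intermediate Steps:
u(w) = -72/w
-63276 + u(-632) = -63276 - 72/(-632) = -63276 - 72*(-1/632) = -63276 + 9/79 = -4998795/79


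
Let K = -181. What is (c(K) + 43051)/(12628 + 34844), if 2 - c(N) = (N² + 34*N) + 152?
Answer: 8147/23736 ≈ 0.34323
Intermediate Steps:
c(N) = -150 - N² - 34*N (c(N) = 2 - ((N² + 34*N) + 152) = 2 - (152 + N² + 34*N) = 2 + (-152 - N² - 34*N) = -150 - N² - 34*N)
(c(K) + 43051)/(12628 + 34844) = ((-150 - 1*(-181)² - 34*(-181)) + 43051)/(12628 + 34844) = ((-150 - 1*32761 + 6154) + 43051)/47472 = ((-150 - 32761 + 6154) + 43051)*(1/47472) = (-26757 + 43051)*(1/47472) = 16294*(1/47472) = 8147/23736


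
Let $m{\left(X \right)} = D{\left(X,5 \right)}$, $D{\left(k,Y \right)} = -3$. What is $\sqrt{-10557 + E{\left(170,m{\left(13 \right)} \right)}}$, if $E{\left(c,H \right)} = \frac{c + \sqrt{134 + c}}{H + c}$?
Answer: $\frac{\sqrt{-294395783 + 668 \sqrt{19}}}{167} \approx 102.74 i$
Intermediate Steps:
$m{\left(X \right)} = -3$
$E{\left(c,H \right)} = \frac{c + \sqrt{134 + c}}{H + c}$
$\sqrt{-10557 + E{\left(170,m{\left(13 \right)} \right)}} = \sqrt{-10557 + \frac{170 + \sqrt{134 + 170}}{-3 + 170}} = \sqrt{-10557 + \frac{170 + \sqrt{304}}{167}} = \sqrt{-10557 + \frac{170 + 4 \sqrt{19}}{167}} = \sqrt{-10557 + \left(\frac{170}{167} + \frac{4 \sqrt{19}}{167}\right)} = \sqrt{- \frac{1762849}{167} + \frac{4 \sqrt{19}}{167}}$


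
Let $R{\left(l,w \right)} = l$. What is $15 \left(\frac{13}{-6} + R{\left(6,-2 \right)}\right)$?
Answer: $\frac{115}{2} \approx 57.5$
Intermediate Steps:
$15 \left(\frac{13}{-6} + R{\left(6,-2 \right)}\right) = 15 \left(\frac{13}{-6} + 6\right) = 15 \left(13 \left(- \frac{1}{6}\right) + 6\right) = 15 \left(- \frac{13}{6} + 6\right) = 15 \cdot \frac{23}{6} = \frac{115}{2}$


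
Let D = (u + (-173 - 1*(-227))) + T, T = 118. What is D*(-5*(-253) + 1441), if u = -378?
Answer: -557436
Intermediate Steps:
D = -206 (D = (-378 + (-173 - 1*(-227))) + 118 = (-378 + (-173 + 227)) + 118 = (-378 + 54) + 118 = -324 + 118 = -206)
D*(-5*(-253) + 1441) = -206*(-5*(-253) + 1441) = -206*(1265 + 1441) = -206*2706 = -557436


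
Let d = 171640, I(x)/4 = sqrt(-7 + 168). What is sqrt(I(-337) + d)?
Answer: 2*sqrt(42910 + sqrt(161)) ≈ 414.36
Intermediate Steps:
I(x) = 4*sqrt(161) (I(x) = 4*sqrt(-7 + 168) = 4*sqrt(161))
sqrt(I(-337) + d) = sqrt(4*sqrt(161) + 171640) = sqrt(171640 + 4*sqrt(161))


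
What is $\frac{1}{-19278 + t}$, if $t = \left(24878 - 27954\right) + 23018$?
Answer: $\frac{1}{664} \approx 0.001506$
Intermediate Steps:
$t = 19942$ ($t = -3076 + 23018 = 19942$)
$\frac{1}{-19278 + t} = \frac{1}{-19278 + 19942} = \frac{1}{664}$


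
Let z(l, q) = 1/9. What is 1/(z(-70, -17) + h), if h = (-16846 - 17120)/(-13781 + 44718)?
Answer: -278433/274757 ≈ -1.0134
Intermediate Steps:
z(l, q) = ⅑
h = -33966/30937 ≈ -1.0979
1/(z(-70, -17) + h) = 1/(⅑ - 33966/30937) = 1/(-274757/278433) = -278433/274757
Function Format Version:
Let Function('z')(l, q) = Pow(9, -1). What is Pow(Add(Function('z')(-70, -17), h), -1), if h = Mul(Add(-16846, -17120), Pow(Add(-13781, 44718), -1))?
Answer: Rational(-278433, 274757) ≈ -1.0134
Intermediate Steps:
Function('z')(l, q) = Rational(1, 9)
h = Rational(-33966, 30937) (h = Mul(-33966, Pow(30937, -1)) = Mul(-33966, Rational(1, 30937)) = Rational(-33966, 30937) ≈ -1.0979)
Pow(Add(Function('z')(-70, -17), h), -1) = Pow(Add(Rational(1, 9), Rational(-33966, 30937)), -1) = Pow(Rational(-274757, 278433), -1) = Rational(-278433, 274757)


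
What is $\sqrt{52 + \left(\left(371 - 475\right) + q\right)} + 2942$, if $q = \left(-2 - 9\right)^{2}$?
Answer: $2942 + \sqrt{69} \approx 2950.3$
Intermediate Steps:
$q = 121$ ($q = \left(-11\right)^{2} = 121$)
$\sqrt{52 + \left(\left(371 - 475\right) + q\right)} + 2942 = \sqrt{52 + \left(\left(371 - 475\right) + 121\right)} + 2942 = \sqrt{52 + \left(-104 + 121\right)} + 2942 = \sqrt{52 + 17} + 2942 = \sqrt{69} + 2942 = 2942 + \sqrt{69}$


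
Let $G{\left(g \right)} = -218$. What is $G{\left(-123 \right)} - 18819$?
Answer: $-19037$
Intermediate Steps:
$G{\left(-123 \right)} - 18819 = -218 - 18819 = -19037$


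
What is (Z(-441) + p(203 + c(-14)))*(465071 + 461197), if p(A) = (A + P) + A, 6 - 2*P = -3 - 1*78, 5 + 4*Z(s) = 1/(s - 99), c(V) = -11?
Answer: 71067835111/180 ≈ 3.9482e+8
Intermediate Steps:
Z(s) = -5/4 + 1/(4*(-99 + s)) (Z(s) = -5/4 + 1/(4*(s - 99)) = -5/4 + 1/(4*(-99 + s)))
P = 87/2 (P = 3 - (-3 - 1*78)/2 = 3 - (-3 - 78)/2 = 3 - ½*(-81) = 3 + 81/2 = 87/2 ≈ 43.500)
p(A) = 87/2 + 2*A (p(A) = (A + 87/2) + A = (87/2 + A) + A = 87/2 + 2*A)
(Z(-441) + p(203 + c(-14)))*(465071 + 461197) = ((496 - 5*(-441))/(4*(-99 - 441)) + (87/2 + 2*(203 - 11)))*(465071 + 461197) = ((¼)*(496 + 2205)/(-540) + (87/2 + 2*192))*926268 = ((¼)*(-1/540)*2701 + (87/2 + 384))*926268 = (-2701/2160 + 855/2)*926268 = (920699/2160)*926268 = 71067835111/180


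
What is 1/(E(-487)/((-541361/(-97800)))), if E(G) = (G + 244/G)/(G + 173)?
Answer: 41391920699/11609495700 ≈ 3.5653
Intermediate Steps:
E(G) = (G + 244/G)/(173 + G)
1/(E(-487)/((-541361/(-97800)))) = 1/(((244 + (-487)²)/((-487)*(173 - 487)))/((-541361/(-97800)))) = 1/((-1/487*(244 + 237169)/(-314))/((-541361*(-1/97800)))) = 1/((-1/487*(-1/314)*237413)/(541361/97800)) = 1/((237413/152918)*(97800/541361)) = 1/(11609495700/41391920699) = 41391920699/11609495700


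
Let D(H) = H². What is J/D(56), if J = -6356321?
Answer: -6356321/3136 ≈ -2026.9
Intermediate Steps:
J/D(56) = -6356321/(56²) = -6356321/3136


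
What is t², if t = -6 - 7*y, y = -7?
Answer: 1849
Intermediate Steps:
t = 43 (t = -6 - 7*(-7) = -6 + 49 = 43)
t² = 43² = 1849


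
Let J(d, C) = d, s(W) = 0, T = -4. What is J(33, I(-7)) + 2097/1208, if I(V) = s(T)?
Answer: 41961/1208 ≈ 34.736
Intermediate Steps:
I(V) = 0
J(33, I(-7)) + 2097/1208 = 33 + 2097/1208 = 41961/1208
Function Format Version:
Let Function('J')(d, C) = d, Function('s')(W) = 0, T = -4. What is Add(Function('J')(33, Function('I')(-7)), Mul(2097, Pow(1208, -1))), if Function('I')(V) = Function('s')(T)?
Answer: Rational(41961, 1208) ≈ 34.736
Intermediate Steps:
Function('I')(V) = 0
Add(Function('J')(33, Function('I')(-7)), Mul(2097, Pow(1208, -1))) = Add(33, Mul(2097, Pow(1208, -1))) = Add(33, Mul(2097, Rational(1, 1208))) = Add(33, Rational(2097, 1208)) = Rational(41961, 1208)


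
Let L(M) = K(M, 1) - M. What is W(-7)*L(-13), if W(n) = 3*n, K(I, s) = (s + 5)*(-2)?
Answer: -21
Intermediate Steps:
K(I, s) = -10 - 2*s (K(I, s) = (5 + s)*(-2) = -10 - 2*s)
L(M) = -12 - M (L(M) = (-10 - 2*1) - M = (-10 - 2) - M = -12 - M)
W(-7)*L(-13) = (3*(-7))*(-12 - 1*(-13)) = -21*(-12 + 13) = -21*1 = -21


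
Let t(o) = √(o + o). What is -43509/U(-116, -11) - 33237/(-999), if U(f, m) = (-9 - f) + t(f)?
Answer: -157872820/432197 + 87018*I*√58/11681 ≈ -365.28 + 56.734*I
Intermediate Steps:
t(o) = √2*√o (t(o) = √(2*o) = √2*√o)
U(f, m) = -9 - f + √2*√f (U(f, m) = (-9 - f) + √2*√f = -9 - f + √2*√f)
-43509/U(-116, -11) - 33237/(-999) = -43509/(-9 - 1*(-116) + √2*√(-116)) - 33237/(-999) = -43509/(-9 + 116 + √2*(2*I*√29)) - 33237*(-1/999) = -43509/(-9 + 116 + 2*I*√58) + 1231/37 = -43509/(107 + 2*I*√58) + 1231/37 = 1231/37 - 43509/(107 + 2*I*√58)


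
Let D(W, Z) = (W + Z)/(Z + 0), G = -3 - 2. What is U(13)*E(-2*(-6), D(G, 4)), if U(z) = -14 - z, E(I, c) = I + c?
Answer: -1269/4 ≈ -317.25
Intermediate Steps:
G = -5
D(W, Z) = (W + Z)/Z
U(13)*E(-2*(-6), D(G, 4)) = (-14 - 1*13)*(-2*(-6) + (-5 + 4)/4) = (-14 - 13)*(12 + (1/4)*(-1)) = -27*(12 - 1/4) = -27*47/4 = -1269/4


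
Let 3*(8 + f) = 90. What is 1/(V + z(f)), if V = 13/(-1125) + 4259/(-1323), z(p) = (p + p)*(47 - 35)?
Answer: 165375/86783714 ≈ 0.0019056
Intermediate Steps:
f = 22 (f = -8 + (⅓)*90 = -8 + 30 = 22)
z(p) = 24*p (z(p) = (2*p)*12 = 24*p)
V = -534286/165375 (V = 13*(-1/1125) + 4259*(-1/1323) = -13/1125 - 4259/1323 = -534286/165375 ≈ -3.2308)
1/(V + z(f)) = 1/(-534286/165375 + 24*22) = 1/(-534286/165375 + 528) = 1/(86783714/165375) = 165375/86783714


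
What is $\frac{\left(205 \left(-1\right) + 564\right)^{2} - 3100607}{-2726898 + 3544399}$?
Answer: $- \frac{2971726}{817501} \approx -3.6351$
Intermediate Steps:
$\frac{\left(205 \left(-1\right) + 564\right)^{2} - 3100607}{-2726898 + 3544399} = \frac{\left(-205 + 564\right)^{2} - 3100607}{817501} = \left(359^{2} - 3100607\right) \frac{1}{817501} = \left(128881 - 3100607\right) \frac{1}{817501} = \left(-2971726\right) \frac{1}{817501} = - \frac{2971726}{817501}$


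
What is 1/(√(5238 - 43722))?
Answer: -I*√1069/6414 ≈ -0.0050975*I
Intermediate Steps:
1/(√(5238 - 43722)) = 1/(√(-38484)) = 1/(6*I*√1069) = -I*√1069/6414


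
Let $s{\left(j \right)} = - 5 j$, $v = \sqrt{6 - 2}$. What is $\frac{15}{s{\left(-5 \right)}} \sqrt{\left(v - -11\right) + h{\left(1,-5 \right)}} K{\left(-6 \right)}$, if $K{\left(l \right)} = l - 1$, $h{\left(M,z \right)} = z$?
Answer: $- \frac{42 \sqrt{2}}{5} \approx -11.879$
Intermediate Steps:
$v = 2$ ($v = \sqrt{4} = 2$)
$K{\left(l \right)} = -1 + l$ ($K{\left(l \right)} = l - 1 = -1 + l$)
$\frac{15}{s{\left(-5 \right)}} \sqrt{\left(v - -11\right) + h{\left(1,-5 \right)}} K{\left(-6 \right)} = \frac{15}{\left(-5\right) \left(-5\right)} \sqrt{\left(2 - -11\right) - 5} \left(-1 - 6\right) = \frac{15}{25} \sqrt{\left(2 + 11\right) - 5} \left(-7\right) = 15 \cdot \frac{1}{25} \sqrt{13 - 5} \left(-7\right) = \frac{3 \sqrt{8}}{5} \left(-7\right) = \frac{3 \cdot 2 \sqrt{2}}{5} \left(-7\right) = \frac{6 \sqrt{2}}{5} \left(-7\right) = - \frac{42 \sqrt{2}}{5}$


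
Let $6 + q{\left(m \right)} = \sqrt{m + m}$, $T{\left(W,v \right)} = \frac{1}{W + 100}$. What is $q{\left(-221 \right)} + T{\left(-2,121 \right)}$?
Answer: $- \frac{587}{98} + i \sqrt{442} \approx -5.9898 + 21.024 i$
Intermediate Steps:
$T{\left(W,v \right)} = \frac{1}{100 + W}$
$q{\left(m \right)} = -6 + \sqrt{2} \sqrt{m}$ ($q{\left(m \right)} = -6 + \sqrt{m + m} = -6 + \sqrt{2 m} = -6 + \sqrt{2} \sqrt{m}$)
$q{\left(-221 \right)} + T{\left(-2,121 \right)} = \left(-6 + \sqrt{2} \sqrt{-221}\right) + \frac{1}{100 - 2} = \left(-6 + \sqrt{2} i \sqrt{221}\right) + \frac{1}{98} = \left(-6 + i \sqrt{442}\right) + \frac{1}{98} = - \frac{587}{98} + i \sqrt{442}$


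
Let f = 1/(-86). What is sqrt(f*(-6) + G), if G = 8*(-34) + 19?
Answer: 2*I*sqrt(116917)/43 ≈ 15.904*I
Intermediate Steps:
G = -253 (G = -272 + 19 = -253)
f = -1/86 ≈ -0.011628
sqrt(f*(-6) + G) = sqrt(-1/86*(-6) - 253) = sqrt(3/43 - 253) = sqrt(-10876/43) = 2*I*sqrt(116917)/43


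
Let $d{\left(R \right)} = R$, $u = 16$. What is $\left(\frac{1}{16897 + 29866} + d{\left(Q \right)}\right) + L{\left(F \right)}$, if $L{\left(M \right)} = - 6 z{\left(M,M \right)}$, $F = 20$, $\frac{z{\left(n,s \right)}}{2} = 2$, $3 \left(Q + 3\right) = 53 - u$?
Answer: $- \frac{2057569}{140289} \approx -14.667$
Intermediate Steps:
$Q = \frac{28}{3}$ ($Q = -3 + \frac{53 - 16}{3} = -3 + \frac{1}{3} \cdot 37 = -3 + \frac{37}{3} = \frac{28}{3} \approx 9.3333$)
$z{\left(n,s \right)} = 4$ ($z{\left(n,s \right)} = 2 \cdot 2 = 4$)
$L{\left(M \right)} = -24$ ($L{\left(M \right)} = \left(-6\right) 4 = -24$)
$\left(\frac{1}{16897 + 29866} + d{\left(Q \right)}\right) + L{\left(F \right)} = \left(\frac{1}{16897 + 29866} + \frac{28}{3}\right) - 24 = \left(\frac{1}{46763} + \frac{28}{3}\right) - 24 = \frac{1309367}{140289} - 24 = - \frac{2057569}{140289}$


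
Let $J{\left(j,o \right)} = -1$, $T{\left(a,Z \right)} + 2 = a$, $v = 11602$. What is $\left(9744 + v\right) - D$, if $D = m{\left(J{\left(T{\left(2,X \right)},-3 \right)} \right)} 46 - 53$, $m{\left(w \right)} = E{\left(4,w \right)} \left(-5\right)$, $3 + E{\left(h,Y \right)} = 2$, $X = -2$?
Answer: $21169$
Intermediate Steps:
$T{\left(a,Z \right)} = -2 + a$
$E{\left(h,Y \right)} = -1$ ($E{\left(h,Y \right)} = -3 + 2 = -1$)
$m{\left(w \right)} = 5$ ($m{\left(w \right)} = \left(-1\right) \left(-5\right) = 5$)
$D = 177$ ($D = 5 \cdot 46 - 53 = 230 - 53 = 177$)
$\left(9744 + v\right) - D = \left(9744 + 11602\right) - 177 = 21346 - 177 = 21169$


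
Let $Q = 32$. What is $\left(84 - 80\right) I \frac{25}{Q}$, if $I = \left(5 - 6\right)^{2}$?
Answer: $\frac{25}{8} \approx 3.125$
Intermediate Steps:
$I = 1$ ($I = \left(-1\right)^{2} = 1$)
$\left(84 - 80\right) I \frac{25}{Q} = \left(84 - 80\right) 1 \cdot \frac{25}{32} = 4 \cdot 1 \cdot 25 \cdot \frac{1}{32} = 4 \cdot \frac{25}{32} = \frac{25}{8}$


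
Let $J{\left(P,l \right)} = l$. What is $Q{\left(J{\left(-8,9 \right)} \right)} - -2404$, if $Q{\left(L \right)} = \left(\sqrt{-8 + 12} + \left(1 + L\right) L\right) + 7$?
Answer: $2503$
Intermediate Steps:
$Q{\left(L \right)} = 9 + L \left(1 + L\right)$ ($Q{\left(L \right)} = \left(\sqrt{4} + L \left(1 + L\right)\right) + 7 = \left(2 + L \left(1 + L\right)\right) + 7 = 9 + L \left(1 + L\right)$)
$Q{\left(J{\left(-8,9 \right)} \right)} - -2404 = \left(9 + 9 + 9^{2}\right) - -2404 = \left(9 + 9 + 81\right) + 2404 = 99 + 2404 = 2503$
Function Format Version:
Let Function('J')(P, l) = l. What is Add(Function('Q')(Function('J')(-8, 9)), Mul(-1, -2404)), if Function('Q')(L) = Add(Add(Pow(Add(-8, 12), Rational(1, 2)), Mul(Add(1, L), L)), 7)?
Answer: 2503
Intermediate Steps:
Function('Q')(L) = Add(9, Mul(L, Add(1, L))) (Function('Q')(L) = Add(Add(Pow(4, Rational(1, 2)), Mul(L, Add(1, L))), 7) = Add(Add(2, Mul(L, Add(1, L))), 7) = Add(9, Mul(L, Add(1, L))))
Add(Function('Q')(Function('J')(-8, 9)), Mul(-1, -2404)) = Add(Add(9, 9, Pow(9, 2)), Mul(-1, -2404)) = Add(Add(9, 9, 81), 2404) = Add(99, 2404) = 2503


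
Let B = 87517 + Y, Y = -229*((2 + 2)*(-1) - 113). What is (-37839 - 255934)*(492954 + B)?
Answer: -178397767072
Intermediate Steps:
Y = 26793 (Y = -229*(4*(-1) - 113) = -229*(-4 - 113) = -229*(-117) = 26793)
B = 114310 (B = 87517 + 26793 = 114310)
(-37839 - 255934)*(492954 + B) = (-37839 - 255934)*(492954 + 114310) = -293773*607264 = -178397767072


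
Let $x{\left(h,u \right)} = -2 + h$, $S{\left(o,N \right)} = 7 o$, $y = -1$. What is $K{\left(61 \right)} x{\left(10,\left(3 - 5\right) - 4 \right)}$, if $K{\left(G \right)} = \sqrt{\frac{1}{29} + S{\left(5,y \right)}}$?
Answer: $\frac{16 \sqrt{7366}}{29} \approx 47.352$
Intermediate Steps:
$K{\left(G \right)} = \frac{2 \sqrt{7366}}{29}$ ($K{\left(G \right)} = \sqrt{\frac{1}{29} + 7 \cdot 5} = \sqrt{\frac{1}{29} + 35} = \sqrt{\frac{1016}{29}} = \frac{2 \sqrt{7366}}{29}$)
$K{\left(61 \right)} x{\left(10,\left(3 - 5\right) - 4 \right)} = \frac{2 \sqrt{7366}}{29} \left(-2 + 10\right) = \frac{2 \sqrt{7366}}{29} \cdot 8 = \frac{16 \sqrt{7366}}{29}$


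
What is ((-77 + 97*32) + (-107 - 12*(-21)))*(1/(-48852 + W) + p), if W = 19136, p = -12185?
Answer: -287136942573/7429 ≈ -3.8651e+7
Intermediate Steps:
((-77 + 97*32) + (-107 - 12*(-21)))*(1/(-48852 + W) + p) = ((-77 + 97*32) + (-107 - 12*(-21)))*(1/(-48852 + 19136) - 12185) = ((-77 + 3104) + (-107 + 252))*(1/(-29716) - 12185) = (3027 + 145)*(-1/29716 - 12185) = 3172*(-362089461/29716) = -287136942573/7429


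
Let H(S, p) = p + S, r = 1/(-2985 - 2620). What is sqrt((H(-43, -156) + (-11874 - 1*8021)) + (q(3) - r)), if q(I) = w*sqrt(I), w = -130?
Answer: sqrt(-631273600745 - 4084083250*sqrt(3))/5605 ≈ 142.55*I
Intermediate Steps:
r = -1/5605 (r = 1/(-5605) = -1/5605 ≈ -0.00017841)
H(S, p) = S + p
q(I) = -130*sqrt(I)
sqrt((H(-43, -156) + (-11874 - 1*8021)) + (q(3) - r)) = sqrt(((-43 - 156) + (-11874 - 1*8021)) + (-130*sqrt(3) - 1*(-1/5605))) = sqrt((-199 + (-11874 - 8021)) + (-130*sqrt(3) + 1/5605)) = sqrt((-199 - 19895) + (1/5605 - 130*sqrt(3))) = sqrt(-20094 + (1/5605 - 130*sqrt(3))) = sqrt(-112626869/5605 - 130*sqrt(3))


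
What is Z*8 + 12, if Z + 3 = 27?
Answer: 204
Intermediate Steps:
Z = 24 (Z = -3 + 27 = 24)
Z*8 + 12 = 24*8 + 12 = 192 + 12 = 204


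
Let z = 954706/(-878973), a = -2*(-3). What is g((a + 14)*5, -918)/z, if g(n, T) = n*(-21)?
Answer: 922921650/477353 ≈ 1933.4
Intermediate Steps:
a = 6
z = -954706/878973 (z = 954706*(-1/878973) = -954706/878973 ≈ -1.0862)
g(n, T) = -21*n
g((a + 14)*5, -918)/z = (-21*(6 + 14)*5)/(-954706/878973) = -420*5*(-878973/954706) = -21*100*(-878973/954706) = -2100*(-878973/954706) = 922921650/477353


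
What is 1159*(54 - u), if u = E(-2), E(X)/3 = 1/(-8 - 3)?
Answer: 691923/11 ≈ 62902.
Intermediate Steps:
E(X) = -3/11 (E(X) = 3/(-8 - 3) = 3/(-11) = 3*(-1/11) = -3/11)
u = -3/11 ≈ -0.27273
1159*(54 - u) = 1159*(54 - 1*(-3/11)) = 1159*(54 + 3/11) = 1159*(597/11) = 691923/11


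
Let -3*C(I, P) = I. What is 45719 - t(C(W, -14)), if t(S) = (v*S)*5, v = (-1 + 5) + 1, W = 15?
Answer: 45844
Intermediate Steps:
v = 5 (v = 4 + 1 = 5)
C(I, P) = -I/3
t(S) = 25*S (t(S) = (5*S)*5 = 25*S)
45719 - t(C(W, -14)) = 45719 - 25*(-⅓*15) = 45719 - 25*(-5) = 45719 - 1*(-125) = 45719 + 125 = 45844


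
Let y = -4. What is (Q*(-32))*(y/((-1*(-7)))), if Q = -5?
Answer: -640/7 ≈ -91.429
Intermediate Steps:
(Q*(-32))*(y/((-1*(-7)))) = (-5*(-32))*(-4/((-1*(-7)))) = 160*(-4/7) = -640/7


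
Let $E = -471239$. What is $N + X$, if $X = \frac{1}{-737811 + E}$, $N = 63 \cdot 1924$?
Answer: $\frac{146551368599}{1209050} \approx 1.2121 \cdot 10^{5}$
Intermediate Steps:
$N = 121212$
$X = - \frac{1}{1209050}$ ($X = \frac{1}{-737811 - 471239} = \frac{1}{-1209050} = - \frac{1}{1209050} \approx -8.271 \cdot 10^{-7}$)
$N + X = 121212 - \frac{1}{1209050} = \frac{146551368599}{1209050}$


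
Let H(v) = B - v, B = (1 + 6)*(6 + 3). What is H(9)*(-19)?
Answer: -1026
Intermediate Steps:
B = 63 (B = 7*9 = 63)
H(v) = 63 - v
H(9)*(-19) = (63 - 1*9)*(-19) = (63 - 9)*(-19) = 54*(-19) = -1026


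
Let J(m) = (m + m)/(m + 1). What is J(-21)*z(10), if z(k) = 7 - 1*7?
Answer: 0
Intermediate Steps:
z(k) = 0 (z(k) = 7 - 7 = 0)
J(m) = 2*m/(1 + m) (J(m) = (2*m)/(1 + m) = 2*m/(1 + m))
J(-21)*z(10) = (2*(-21)/(1 - 21))*0 = (2*(-21)/(-20))*0 = (2*(-21)*(-1/20))*0 = (21/10)*0 = 0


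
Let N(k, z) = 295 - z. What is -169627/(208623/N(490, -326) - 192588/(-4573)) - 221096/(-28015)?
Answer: -4419265407624391/10025916002635 ≈ -440.78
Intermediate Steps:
-169627/(208623/N(490, -326) - 192588/(-4573)) - 221096/(-28015) = -169627/(208623/(295 - 1*(-326)) - 192588/(-4573)) - 221096/(-28015) = -169627/(208623/(295 + 326) - 192588*(-1/4573)) - 221096*(-1/28015) = -169627/(208623/621 + 192588/4573) + 221096/28015 = -169627/(208623*(1/621) + 192588/4573) + 221096/28015 = -169627/(69541/207 + 192588/4573) + 221096/28015 = -169627/357876709/946611 + 221096/28015 = -169627*946611/357876709 + 221096/28015 = -160570784097/357876709 + 221096/28015 = -4419265407624391/10025916002635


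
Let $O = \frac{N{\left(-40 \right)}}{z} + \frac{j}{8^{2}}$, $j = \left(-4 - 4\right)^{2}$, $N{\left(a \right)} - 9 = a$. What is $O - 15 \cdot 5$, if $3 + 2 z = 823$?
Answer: $- \frac{30371}{410} \approx -74.076$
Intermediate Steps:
$N{\left(a \right)} = 9 + a$
$z = 410$ ($z = - \frac{3}{2} + \frac{1}{2} \cdot 823 = - \frac{3}{2} + \frac{823}{2} = 410$)
$j = 64$ ($j = \left(-8\right)^{2} = 64$)
$O = \frac{379}{410}$ ($O = \frac{9 - 40}{410} + \frac{64}{8^{2}} = \left(-31\right) \frac{1}{410} + \frac{64}{64} = - \frac{31}{410} + 64 \cdot \frac{1}{64} = - \frac{31}{410} + 1 = \frac{379}{410} \approx 0.92439$)
$O - 15 \cdot 5 = \frac{379}{410} - 15 \cdot 5 = \frac{379}{410} - 75 = - \frac{30371}{410}$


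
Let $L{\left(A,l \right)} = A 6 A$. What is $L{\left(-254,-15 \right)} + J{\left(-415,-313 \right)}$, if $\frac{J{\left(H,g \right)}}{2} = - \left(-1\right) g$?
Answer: $386470$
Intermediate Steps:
$J{\left(H,g \right)} = 2 g$ ($J{\left(H,g \right)} = 2 \left(- \left(-1\right) g\right) = 2 g$)
$L{\left(A,l \right)} = 6 A^{2}$ ($L{\left(A,l \right)} = 6 A A = 6 A^{2}$)
$L{\left(-254,-15 \right)} + J{\left(-415,-313 \right)} = 6 \left(-254\right)^{2} + 2 \left(-313\right) = 6 \cdot 64516 - 626 = 387096 - 626 = 386470$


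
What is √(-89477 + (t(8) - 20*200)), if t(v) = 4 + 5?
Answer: 2*I*√23367 ≈ 305.73*I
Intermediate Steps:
t(v) = 9
√(-89477 + (t(8) - 20*200)) = √(-89477 + (9 - 20*200)) = √(-89477 + (9 - 4000)) = √(-89477 - 3991) = √(-93468) = 2*I*√23367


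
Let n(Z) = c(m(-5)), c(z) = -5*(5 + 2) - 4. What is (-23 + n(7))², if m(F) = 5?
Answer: 3844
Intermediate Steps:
c(z) = -39 (c(z) = -5*7 - 4 = -35 - 4 = -39)
n(Z) = -39
(-23 + n(7))² = (-23 - 39)² = (-62)² = 3844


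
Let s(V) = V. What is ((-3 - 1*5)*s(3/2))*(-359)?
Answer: 4308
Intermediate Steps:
((-3 - 1*5)*s(3/2))*(-359) = ((-3 - 1*5)*(3/2))*(-359) = ((-3 - 5)*(3*(½)))*(-359) = -8*3/2*(-359) = -12*(-359) = 4308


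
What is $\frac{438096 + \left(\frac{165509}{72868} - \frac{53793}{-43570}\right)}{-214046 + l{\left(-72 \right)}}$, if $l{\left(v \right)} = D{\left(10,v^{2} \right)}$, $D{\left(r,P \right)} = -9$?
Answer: $- \frac{695452027168207}{339797195935900} \approx -2.0467$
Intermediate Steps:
$l{\left(v \right)} = -9$
$\frac{438096 + \left(\frac{165509}{72868} - \frac{53793}{-43570}\right)}{-214046 + l{\left(-72 \right)}} = \frac{438096 + \left(\frac{165509}{72868} - \frac{53793}{-43570}\right)}{-214046 - 9} = \frac{438096 + \left(165509 \cdot \frac{1}{72868} - - \frac{53793}{43570}\right)}{-214055} = \left(438096 + \left(\frac{165509}{72868} + \frac{53793}{43570}\right)\right) \left(- \frac{1}{214055}\right) = \left(438096 + \frac{5565507727}{1587429380}\right) \left(- \frac{1}{214055}\right) = \frac{695452027168207}{1587429380} \left(- \frac{1}{214055}\right) = - \frac{695452027168207}{339797195935900}$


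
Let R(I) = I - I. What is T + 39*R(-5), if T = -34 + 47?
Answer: 13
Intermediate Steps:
T = 13
R(I) = 0
T + 39*R(-5) = 13 + 39*0 = 13 + 0 = 13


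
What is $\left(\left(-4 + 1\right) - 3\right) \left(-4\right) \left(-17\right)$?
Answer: $-408$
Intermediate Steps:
$\left(\left(-4 + 1\right) - 3\right) \left(-4\right) \left(-17\right) = \left(-3 - 3\right) \left(-4\right) \left(-17\right) = \left(-6\right) \left(-4\right) \left(-17\right) = 24 \left(-17\right) = -408$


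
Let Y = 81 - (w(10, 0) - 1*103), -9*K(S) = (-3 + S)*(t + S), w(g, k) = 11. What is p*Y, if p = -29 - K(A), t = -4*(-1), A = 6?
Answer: -13321/3 ≈ -4440.3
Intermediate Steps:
t = 4
K(S) = -(-3 + S)*(4 + S)/9
p = -77/3 (p = -29 - (4/3 - ⅑*6 - ⅑*6²) = -29 - (4/3 - ⅔ - ⅑*36) = -29 - (4/3 - ⅔ - 4) = -29 - 1*(-10/3) = -29 + 10/3 = -77/3 ≈ -25.667)
Y = 173 (Y = 81 - (11 - 1*103) = 81 - (11 - 103) = 81 - 1*(-92) = 81 + 92 = 173)
p*Y = -77/3*173 = -13321/3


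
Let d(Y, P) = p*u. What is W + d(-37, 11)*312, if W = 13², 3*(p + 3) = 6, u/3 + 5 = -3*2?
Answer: 10465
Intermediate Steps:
u = -33 (u = -15 + 3*(-3*2) = -15 + 3*(-6) = -15 - 18 = -33)
p = -1 (p = -3 + (⅓)*6 = -3 + 2 = -1)
d(Y, P) = 33 (d(Y, P) = -1*(-33) = 33)
W = 169
W + d(-37, 11)*312 = 169 + 33*312 = 169 + 10296 = 10465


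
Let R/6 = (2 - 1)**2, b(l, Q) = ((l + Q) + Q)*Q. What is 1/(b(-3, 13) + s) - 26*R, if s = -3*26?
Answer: -34475/221 ≈ -156.00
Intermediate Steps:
b(l, Q) = Q*(l + 2*Q) (b(l, Q) = ((Q + l) + Q)*Q = (l + 2*Q)*Q = Q*(l + 2*Q))
s = -78
R = 6 (R = 6*(2 - 1)**2 = 6*1**2 = 6*1 = 6)
1/(b(-3, 13) + s) - 26*R = 1/(13*(-3 + 2*13) - 78) - 26*6 = 1/(13*(-3 + 26) - 78) - 156 = 1/(13*23 - 78) - 156 = 1/(299 - 78) - 156 = 1/221 - 156 = -34475/221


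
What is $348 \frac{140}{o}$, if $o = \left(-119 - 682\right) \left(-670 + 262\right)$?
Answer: $\frac{2030}{13617} \approx 0.14908$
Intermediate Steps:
$o = 326808$ ($o = \left(-801\right) \left(-408\right) = 326808$)
$348 \frac{140}{o} = 348 \cdot \frac{140}{326808} = 348 \cdot 140 \cdot \frac{1}{326808} = 348 \cdot \frac{35}{81702} = \frac{2030}{13617}$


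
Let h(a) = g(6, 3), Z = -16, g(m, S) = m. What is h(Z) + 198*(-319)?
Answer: -63156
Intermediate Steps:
h(a) = 6
h(Z) + 198*(-319) = 6 + 198*(-319) = 6 - 63162 = -63156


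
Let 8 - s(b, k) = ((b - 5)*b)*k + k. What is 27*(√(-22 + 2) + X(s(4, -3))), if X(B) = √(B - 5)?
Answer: 27*I*(√6 + 2*√5) ≈ 186.88*I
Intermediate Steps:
s(b, k) = 8 - k - b*k*(-5 + b) (s(b, k) = 8 - (((b - 5)*b)*k + k) = 8 - (((-5 + b)*b)*k + k) = 8 - ((b*(-5 + b))*k + k) = 8 - (b*k*(-5 + b) + k) = 8 - (k + b*k*(-5 + b)) = 8 + (-k - b*k*(-5 + b)) = 8 - k - b*k*(-5 + b))
X(B) = √(-5 + B)
27*(√(-22 + 2) + X(s(4, -3))) = 27*(√(-22 + 2) + √(-5 + (8 - 1*(-3) - 1*(-3)*4² + 5*4*(-3)))) = 27*(√(-20) + √(-5 + (8 + 3 - 1*(-3)*16 - 60))) = 27*(2*I*√5 + √(-5 + (8 + 3 + 48 - 60))) = 27*(2*I*√5 + √(-5 - 1)) = 27*(2*I*√5 + √(-6)) = 27*(2*I*√5 + I*√6) = 27*(I*√6 + 2*I*√5) = 27*I*√6 + 54*I*√5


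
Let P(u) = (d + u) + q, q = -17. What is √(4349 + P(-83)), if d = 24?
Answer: √4273 ≈ 65.368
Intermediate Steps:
P(u) = 7 + u (P(u) = (24 + u) - 17 = 7 + u)
√(4349 + P(-83)) = √(4349 + (7 - 83)) = √(4349 - 76) = √4273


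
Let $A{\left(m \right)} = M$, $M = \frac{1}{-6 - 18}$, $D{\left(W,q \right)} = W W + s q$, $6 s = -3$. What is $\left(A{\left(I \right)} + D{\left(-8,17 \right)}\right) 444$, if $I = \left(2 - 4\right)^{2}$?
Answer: $\frac{49247}{2} \approx 24624.0$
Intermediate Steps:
$s = - \frac{1}{2}$ ($s = \frac{1}{6} \left(-3\right) = - \frac{1}{2} \approx -0.5$)
$D{\left(W,q \right)} = W^{2} - \frac{q}{2}$ ($D{\left(W,q \right)} = W W - \frac{q}{2} = W^{2} - \frac{q}{2}$)
$I = 4$ ($I = \left(-2\right)^{2} = 4$)
$M = - \frac{1}{24}$ ($M = \frac{1}{-24} = - \frac{1}{24} \approx -0.041667$)
$A{\left(m \right)} = - \frac{1}{24}$
$\left(A{\left(I \right)} + D{\left(-8,17 \right)}\right) 444 = \left(- \frac{1}{24} + \left(\left(-8\right)^{2} - \frac{17}{2}\right)\right) 444 = \left(- \frac{1}{24} + \left(64 - \frac{17}{2}\right)\right) 444 = \left(- \frac{1}{24} + \frac{111}{2}\right) 444 = \frac{1331}{24} \cdot 444 = \frac{49247}{2}$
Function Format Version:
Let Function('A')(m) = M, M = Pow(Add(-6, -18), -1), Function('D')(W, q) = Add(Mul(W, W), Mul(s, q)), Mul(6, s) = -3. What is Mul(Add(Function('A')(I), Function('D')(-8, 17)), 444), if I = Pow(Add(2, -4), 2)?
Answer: Rational(49247, 2) ≈ 24624.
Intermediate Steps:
s = Rational(-1, 2) (s = Mul(Rational(1, 6), -3) = Rational(-1, 2) ≈ -0.50000)
Function('D')(W, q) = Add(Pow(W, 2), Mul(Rational(-1, 2), q)) (Function('D')(W, q) = Add(Mul(W, W), Mul(Rational(-1, 2), q)) = Add(Pow(W, 2), Mul(Rational(-1, 2), q)))
I = 4 (I = Pow(-2, 2) = 4)
M = Rational(-1, 24) (M = Pow(-24, -1) = Rational(-1, 24) ≈ -0.041667)
Function('A')(m) = Rational(-1, 24)
Mul(Add(Function('A')(I), Function('D')(-8, 17)), 444) = Mul(Add(Rational(-1, 24), Add(Pow(-8, 2), Mul(Rational(-1, 2), 17))), 444) = Mul(Add(Rational(-1, 24), Add(64, Rational(-17, 2))), 444) = Mul(Add(Rational(-1, 24), Rational(111, 2)), 444) = Mul(Rational(1331, 24), 444) = Rational(49247, 2)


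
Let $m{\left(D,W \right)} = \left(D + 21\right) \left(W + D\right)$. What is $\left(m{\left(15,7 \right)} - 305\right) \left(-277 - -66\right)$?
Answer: $-102757$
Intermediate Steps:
$m{\left(D,W \right)} = \left(21 + D\right) \left(D + W\right)$
$\left(m{\left(15,7 \right)} - 305\right) \left(-277 - -66\right) = \left(\left(15^{2} + 21 \cdot 15 + 21 \cdot 7 + 15 \cdot 7\right) - 305\right) \left(-277 - -66\right) = \left(\left(225 + 315 + 147 + 105\right) - 305\right) \left(-277 + 66\right) = \left(792 - 305\right) \left(-211\right) = 487 \left(-211\right) = -102757$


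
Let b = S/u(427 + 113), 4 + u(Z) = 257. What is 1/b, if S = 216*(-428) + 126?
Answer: -11/4014 ≈ -0.0027404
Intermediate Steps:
S = -92322 (S = -92448 + 126 = -92322)
u(Z) = 253 (u(Z) = -4 + 257 = 253)
b = -4014/11 (b = -92322/253 = -92322*1/253 = -4014/11 ≈ -364.91)
1/b = 1/(-4014/11) = -11/4014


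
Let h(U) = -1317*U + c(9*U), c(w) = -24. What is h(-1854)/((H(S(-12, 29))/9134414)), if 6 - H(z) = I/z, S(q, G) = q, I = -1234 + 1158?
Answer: -66910331571948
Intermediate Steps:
I = -76
H(z) = 6 + 76/z (H(z) = 6 - (-76)/z = 6 + 76/z)
h(U) = -24 - 1317*U (h(U) = -1317*U - 24 = -24 - 1317*U)
h(-1854)/((H(S(-12, 29))/9134414)) = (-24 - 1317*(-1854))/(((6 + 76/(-12))/9134414)) = (-24 + 2441718)/(((6 + 76*(-1/12))*(1/9134414))) = 2441694/(((6 - 19/3)*(1/9134414))) = 2441694/((-⅓*1/9134414)) = 2441694/(-1/27403242) = 2441694*(-27403242) = -66910331571948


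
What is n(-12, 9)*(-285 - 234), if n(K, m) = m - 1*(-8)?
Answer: -8823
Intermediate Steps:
n(K, m) = 8 + m (n(K, m) = m + 8 = 8 + m)
n(-12, 9)*(-285 - 234) = (8 + 9)*(-285 - 234) = 17*(-519) = -8823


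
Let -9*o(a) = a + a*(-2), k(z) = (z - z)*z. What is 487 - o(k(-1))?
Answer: 487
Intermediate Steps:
k(z) = 0 (k(z) = 0*z = 0)
o(a) = a/9 (o(a) = -(a + a*(-2))/9 = -(a - 2*a)/9 = -(-1)*a/9 = a/9)
487 - o(k(-1)) = 487 - 0/9 = 487 - 1*0 = 487 + 0 = 487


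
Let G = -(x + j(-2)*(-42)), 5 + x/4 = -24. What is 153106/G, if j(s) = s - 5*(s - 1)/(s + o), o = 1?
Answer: -76553/299 ≈ -256.03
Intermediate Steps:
x = -116 (x = -20 + 4*(-24) = -20 - 96 = -116)
j(s) = s - 5*(-1 + s)/(1 + s) (j(s) = s - 5*(s - 1)/(s + 1) = s - 5*(-1 + s)/(1 + s))
G = -598 (G = -(-116 + ((5 + (-2)² - 4*(-2))/(1 - 2))*(-42)) = -(-116 + ((5 + 4 + 8)/(-1))*(-42)) = -(-116 - 1*17*(-42)) = -(-116 - 17*(-42)) = -(-116 + 714) = -1*598 = -598)
153106/G = 153106/(-598) = 153106*(-1/598) = -76553/299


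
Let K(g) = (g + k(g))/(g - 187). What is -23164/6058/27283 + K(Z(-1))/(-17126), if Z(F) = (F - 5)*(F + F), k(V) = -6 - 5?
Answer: -34629192893/247676832389350 ≈ -0.00013982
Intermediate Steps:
k(V) = -11
Z(F) = 2*F*(-5 + F) (Z(F) = (-5 + F)*(2*F) = 2*F*(-5 + F))
K(g) = (-11 + g)/(-187 + g) (K(g) = (g - 11)/(g - 187) = (-11 + g)/(-187 + g))
-23164/6058/27283 + K(Z(-1))/(-17126) = -23164/6058/27283 + ((-11 + 2*(-1)*(-5 - 1))/(-187 + 2*(-1)*(-5 - 1)))/(-17126) = -23164*1/6058*(1/27283) + ((-11 + 2*(-1)*(-6))/(-187 + 2*(-1)*(-6)))*(-1/17126) = -11582/3029*1/27283 + ((-11 + 12)/(-187 + 12))*(-1/17126) = -11582/82640207 + (1/(-175))*(-1/17126) = -11582/82640207 - 1/175*1*(-1/17126) = -11582/82640207 - 1/175*(-1/17126) = -11582/82640207 + 1/2997050 = -34629192893/247676832389350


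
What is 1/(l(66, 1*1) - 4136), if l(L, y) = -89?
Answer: -1/4225 ≈ -0.00023669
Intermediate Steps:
1/(l(66, 1*1) - 4136) = 1/(-89 - 4136) = 1/(-4225) = -1/4225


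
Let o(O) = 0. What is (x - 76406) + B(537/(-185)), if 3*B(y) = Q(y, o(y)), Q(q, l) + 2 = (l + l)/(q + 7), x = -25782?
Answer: -306566/3 ≈ -1.0219e+5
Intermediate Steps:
Q(q, l) = -2 + 2*l/(7 + q) (Q(q, l) = -2 + (l + l)/(q + 7) = -2 + (2*l)/(7 + q) = -2 + 2*l/(7 + q))
B(y) = 2*(-7 - y)/(3*(7 + y)) (B(y) = (2*(-7 + 0 - y)/(7 + y))/3 = (2*(-7 - y)/(7 + y))/3 = 2*(-7 - y)/(3*(7 + y)))
(x - 76406) + B(537/(-185)) = (-25782 - 76406) - ⅔ = -102188 - ⅔ = -306566/3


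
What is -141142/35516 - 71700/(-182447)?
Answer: -11602218637/3239893826 ≈ -3.5810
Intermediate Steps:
-141142/35516 - 71700/(-182447) = -141142*1/35516 - 71700*(-1/182447) = -70571/17758 + 71700/182447 = -11602218637/3239893826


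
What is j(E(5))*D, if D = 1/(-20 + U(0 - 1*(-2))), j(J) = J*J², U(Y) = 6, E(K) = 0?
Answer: 0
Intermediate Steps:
j(J) = J³
D = -1/14 (D = 1/(-20 + 6) = 1/(-14) = -1/14 ≈ -0.071429)
j(E(5))*D = 0³*(-1/14) = 0*(-1/14) = 0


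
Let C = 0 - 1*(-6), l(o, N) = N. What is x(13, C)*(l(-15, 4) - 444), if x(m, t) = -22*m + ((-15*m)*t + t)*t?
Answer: 3198800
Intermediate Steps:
C = 6 (C = 0 + 6 = 6)
x(m, t) = -22*m + t*(t - 15*m*t) (x(m, t) = -22*m + (-15*m*t + t)*t = -22*m + (t - 15*m*t)*t = -22*m + t*(t - 15*m*t))
x(13, C)*(l(-15, 4) - 444) = (6**2 - 22*13 - 15*13*6**2)*(4 - 444) = (36 - 286 - 15*13*36)*(-440) = (36 - 286 - 7020)*(-440) = -7270*(-440) = 3198800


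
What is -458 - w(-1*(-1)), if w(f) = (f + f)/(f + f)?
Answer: -459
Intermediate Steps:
w(f) = 1 (w(f) = (2*f)/((2*f)) = (2*f)*(1/(2*f)) = 1)
-458 - w(-1*(-1)) = -458 - 1*1 = -458 - 1 = -459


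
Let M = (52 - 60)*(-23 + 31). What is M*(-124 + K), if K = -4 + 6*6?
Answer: 5888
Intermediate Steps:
M = -64 (M = -8*8 = -64)
K = 32 (K = -4 + 36 = 32)
M*(-124 + K) = -64*(-124 + 32) = -64*(-92) = 5888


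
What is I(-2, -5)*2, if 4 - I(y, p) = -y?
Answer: 4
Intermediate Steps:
I(y, p) = 4 + y (I(y, p) = 4 - (-1)*y = 4 + y)
I(-2, -5)*2 = (4 - 2)*2 = 2*2 = 4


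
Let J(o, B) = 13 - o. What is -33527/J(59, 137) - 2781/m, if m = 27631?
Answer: 926256611/1271026 ≈ 728.75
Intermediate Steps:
-33527/J(59, 137) - 2781/m = -33527/(13 - 1*59) - 2781/27631 = -33527/(13 - 59) - 2781*1/27631 = -33527/(-46) - 2781/27631 = -33527*(-1/46) - 2781/27631 = 33527/46 - 2781/27631 = 926256611/1271026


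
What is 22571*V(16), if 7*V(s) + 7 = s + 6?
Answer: 338565/7 ≈ 48366.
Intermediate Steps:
V(s) = -1/7 + s/7 (V(s) = -1 + (s + 6)/7 = -1 + (6 + s)/7 = -1 + (6/7 + s/7) = -1/7 + s/7)
22571*V(16) = 22571*(-1/7 + (1/7)*16) = 22571*(-1/7 + 16/7) = 22571*(15/7) = 338565/7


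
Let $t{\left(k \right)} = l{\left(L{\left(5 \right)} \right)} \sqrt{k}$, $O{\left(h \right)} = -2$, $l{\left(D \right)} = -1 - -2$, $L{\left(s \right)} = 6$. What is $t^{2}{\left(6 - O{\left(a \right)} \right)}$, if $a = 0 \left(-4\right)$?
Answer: $8$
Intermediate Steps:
$l{\left(D \right)} = 1$ ($l{\left(D \right)} = -1 + 2 = 1$)
$a = 0$
$t{\left(k \right)} = \sqrt{k}$ ($t{\left(k \right)} = 1 \sqrt{k} = \sqrt{k}$)
$t^{2}{\left(6 - O{\left(a \right)} \right)} = \left(\sqrt{6 - -2}\right)^{2} = \left(\sqrt{6 + 2}\right)^{2} = \left(\sqrt{8}\right)^{2} = \left(2 \sqrt{2}\right)^{2} = 8$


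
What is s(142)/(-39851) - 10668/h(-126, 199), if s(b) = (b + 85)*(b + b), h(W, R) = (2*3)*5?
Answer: -71177418/199255 ≈ -357.22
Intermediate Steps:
h(W, R) = 30 (h(W, R) = 6*5 = 30)
s(b) = 2*b*(85 + b) (s(b) = (85 + b)*(2*b) = 2*b*(85 + b))
s(142)/(-39851) - 10668/h(-126, 199) = (2*142*(85 + 142))/(-39851) - 10668/30 = (2*142*227)*(-1/39851) - 10668*1/30 = 64468*(-1/39851) - 1778/5 = -64468/39851 - 1778/5 = -71177418/199255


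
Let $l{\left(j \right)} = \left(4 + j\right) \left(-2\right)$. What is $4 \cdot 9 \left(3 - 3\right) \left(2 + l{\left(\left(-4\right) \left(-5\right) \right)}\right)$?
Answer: $0$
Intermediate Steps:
$l{\left(j \right)} = -8 - 2 j$
$4 \cdot 9 \left(3 - 3\right) \left(2 + l{\left(\left(-4\right) \left(-5\right) \right)}\right) = 4 \cdot 9 \left(3 - 3\right) \left(2 - \left(8 + 2 \left(\left(-4\right) \left(-5\right)\right)\right)\right) = 36 \cdot 0 \left(2 - 48\right) = 36 \cdot 0 \left(-46\right) = 36 \cdot 0 = 0$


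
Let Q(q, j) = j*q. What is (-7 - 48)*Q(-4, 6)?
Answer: 1320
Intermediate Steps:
(-7 - 48)*Q(-4, 6) = (-7 - 48)*(6*(-4)) = -55*(-24) = 1320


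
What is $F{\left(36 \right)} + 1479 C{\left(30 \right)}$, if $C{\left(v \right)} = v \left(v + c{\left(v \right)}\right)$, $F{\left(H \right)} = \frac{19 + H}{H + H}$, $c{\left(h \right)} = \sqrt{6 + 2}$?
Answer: $\frac{95839255}{72} + 88740 \sqrt{2} \approx 1.4566 \cdot 10^{6}$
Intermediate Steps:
$c{\left(h \right)} = 2 \sqrt{2}$ ($c{\left(h \right)} = \sqrt{8} = 2 \sqrt{2}$)
$F{\left(H \right)} = \frac{19 + H}{2 H}$
$C{\left(v \right)} = v \left(v + 2 \sqrt{2}\right)$
$F{\left(36 \right)} + 1479 C{\left(30 \right)} = \frac{19 + 36}{2 \cdot 36} + 1479 \cdot 30 \left(30 + 2 \sqrt{2}\right) = \frac{1}{2} \cdot \frac{1}{36} \cdot 55 + 1479 \left(900 + 60 \sqrt{2}\right) = \frac{55}{72} + \left(1331100 + 88740 \sqrt{2}\right) = \frac{95839255}{72} + 88740 \sqrt{2}$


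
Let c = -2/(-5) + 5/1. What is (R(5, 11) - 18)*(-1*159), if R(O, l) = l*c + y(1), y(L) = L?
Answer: -33708/5 ≈ -6741.6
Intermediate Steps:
c = 27/5 (c = -2*(-⅕) + 5*1 = ⅖ + 5 = 27/5 ≈ 5.4000)
R(O, l) = 1 + 27*l/5 (R(O, l) = l*(27/5) + 1 = 27*l/5 + 1 = 1 + 27*l/5)
(R(5, 11) - 18)*(-1*159) = ((1 + (27/5)*11) - 18)*(-1*159) = ((1 + 297/5) - 18)*(-159) = (302/5 - 18)*(-159) = (212/5)*(-159) = -33708/5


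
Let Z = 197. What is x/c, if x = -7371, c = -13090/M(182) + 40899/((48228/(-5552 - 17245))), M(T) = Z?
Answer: 23343750612/61436360537 ≈ 0.37997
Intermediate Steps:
M(T) = 197
c = -61436360537/3166972 (c = -13090/197 + 40899/((48228/(-5552 - 17245))) = -13090*1/197 + 40899/((48228/(-22797))) = -13090/197 + 40899/((48228*(-1/22797))) = -13090/197 + 40899/(-16076/7599) = -13090/197 + 40899*(-7599/16076) = -13090/197 - 310791501/16076 = -61436360537/3166972 ≈ -19399.)
x/c = -7371/(-61436360537/3166972) = -7371*(-3166972/61436360537) = 23343750612/61436360537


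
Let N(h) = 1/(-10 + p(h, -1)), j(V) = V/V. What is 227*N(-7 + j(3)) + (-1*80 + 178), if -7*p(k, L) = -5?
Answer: 4781/65 ≈ 73.554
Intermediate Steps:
p(k, L) = 5/7 (p(k, L) = -1/7*(-5) = 5/7)
j(V) = 1
N(h) = -7/65 (N(h) = 1/(-10 + 5/7) = 1/(-65/7) = -7/65)
227*N(-7 + j(3)) + (-1*80 + 178) = 227*(-7/65) + (-1*80 + 178) = -1589/65 + (-80 + 178) = -1589/65 + 98 = 4781/65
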